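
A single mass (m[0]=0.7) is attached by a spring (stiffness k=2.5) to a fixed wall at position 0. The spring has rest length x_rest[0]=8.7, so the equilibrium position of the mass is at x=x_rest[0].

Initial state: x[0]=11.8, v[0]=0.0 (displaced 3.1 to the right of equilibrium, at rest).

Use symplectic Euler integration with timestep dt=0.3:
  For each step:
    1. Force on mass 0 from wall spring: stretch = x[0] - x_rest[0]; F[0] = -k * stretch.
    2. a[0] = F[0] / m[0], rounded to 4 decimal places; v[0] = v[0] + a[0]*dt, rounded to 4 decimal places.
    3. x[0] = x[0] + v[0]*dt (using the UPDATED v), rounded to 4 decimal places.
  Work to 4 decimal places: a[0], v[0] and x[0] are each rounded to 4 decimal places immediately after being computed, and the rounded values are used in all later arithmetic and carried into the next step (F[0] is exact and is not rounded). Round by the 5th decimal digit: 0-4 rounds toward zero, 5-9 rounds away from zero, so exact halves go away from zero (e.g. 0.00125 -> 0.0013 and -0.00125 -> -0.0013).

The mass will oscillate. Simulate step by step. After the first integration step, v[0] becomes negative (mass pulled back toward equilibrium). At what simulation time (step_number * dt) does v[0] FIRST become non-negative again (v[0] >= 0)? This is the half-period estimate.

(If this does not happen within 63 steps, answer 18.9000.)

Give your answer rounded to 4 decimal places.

Step 0: x=[11.8000] v=[0.0000]
Step 1: x=[10.8036] v=[-3.3214]
Step 2: x=[9.1310] v=[-5.5753]
Step 3: x=[7.3199] v=[-6.0371]
Step 4: x=[5.9524] v=[-4.5584]
Step 5: x=[5.4681] v=[-1.6145]
Step 6: x=[6.0226] v=[1.8483]
First v>=0 after going negative at step 6, time=1.8000

Answer: 1.8000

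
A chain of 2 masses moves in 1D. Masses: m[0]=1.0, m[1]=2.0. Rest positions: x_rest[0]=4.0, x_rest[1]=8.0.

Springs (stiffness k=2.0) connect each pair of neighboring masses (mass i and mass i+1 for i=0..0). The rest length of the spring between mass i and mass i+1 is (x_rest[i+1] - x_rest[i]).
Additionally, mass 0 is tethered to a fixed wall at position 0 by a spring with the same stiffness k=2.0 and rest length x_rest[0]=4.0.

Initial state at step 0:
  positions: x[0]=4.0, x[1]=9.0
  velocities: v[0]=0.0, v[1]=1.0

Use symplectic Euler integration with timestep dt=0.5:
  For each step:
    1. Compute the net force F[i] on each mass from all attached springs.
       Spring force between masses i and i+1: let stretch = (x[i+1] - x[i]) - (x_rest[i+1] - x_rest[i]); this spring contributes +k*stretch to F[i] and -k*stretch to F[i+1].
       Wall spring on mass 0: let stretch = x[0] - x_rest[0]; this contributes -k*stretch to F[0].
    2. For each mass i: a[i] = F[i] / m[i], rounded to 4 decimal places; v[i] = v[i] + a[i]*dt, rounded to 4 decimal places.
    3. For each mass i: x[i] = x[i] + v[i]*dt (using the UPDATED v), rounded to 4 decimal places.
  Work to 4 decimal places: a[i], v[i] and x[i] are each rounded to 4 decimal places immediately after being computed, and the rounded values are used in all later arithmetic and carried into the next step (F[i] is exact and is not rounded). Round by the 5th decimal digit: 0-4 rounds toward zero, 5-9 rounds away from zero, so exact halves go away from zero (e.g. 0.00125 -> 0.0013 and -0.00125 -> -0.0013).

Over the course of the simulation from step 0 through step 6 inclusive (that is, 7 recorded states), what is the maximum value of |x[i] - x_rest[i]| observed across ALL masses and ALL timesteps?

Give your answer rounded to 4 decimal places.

Step 0: x=[4.0000 9.0000] v=[0.0000 1.0000]
Step 1: x=[4.5000 9.2500] v=[1.0000 0.5000]
Step 2: x=[5.1250 9.3125] v=[1.2500 0.1250]
Step 3: x=[5.2813 9.3282] v=[0.3125 0.0313]
Step 4: x=[4.8204 9.3322] v=[-0.9219 0.0079]
Step 5: x=[4.2052 9.2082] v=[-1.2305 -0.2480]
Step 6: x=[3.9889 8.8335] v=[-0.4327 -0.7495]
Max displacement = 1.3322

Answer: 1.3322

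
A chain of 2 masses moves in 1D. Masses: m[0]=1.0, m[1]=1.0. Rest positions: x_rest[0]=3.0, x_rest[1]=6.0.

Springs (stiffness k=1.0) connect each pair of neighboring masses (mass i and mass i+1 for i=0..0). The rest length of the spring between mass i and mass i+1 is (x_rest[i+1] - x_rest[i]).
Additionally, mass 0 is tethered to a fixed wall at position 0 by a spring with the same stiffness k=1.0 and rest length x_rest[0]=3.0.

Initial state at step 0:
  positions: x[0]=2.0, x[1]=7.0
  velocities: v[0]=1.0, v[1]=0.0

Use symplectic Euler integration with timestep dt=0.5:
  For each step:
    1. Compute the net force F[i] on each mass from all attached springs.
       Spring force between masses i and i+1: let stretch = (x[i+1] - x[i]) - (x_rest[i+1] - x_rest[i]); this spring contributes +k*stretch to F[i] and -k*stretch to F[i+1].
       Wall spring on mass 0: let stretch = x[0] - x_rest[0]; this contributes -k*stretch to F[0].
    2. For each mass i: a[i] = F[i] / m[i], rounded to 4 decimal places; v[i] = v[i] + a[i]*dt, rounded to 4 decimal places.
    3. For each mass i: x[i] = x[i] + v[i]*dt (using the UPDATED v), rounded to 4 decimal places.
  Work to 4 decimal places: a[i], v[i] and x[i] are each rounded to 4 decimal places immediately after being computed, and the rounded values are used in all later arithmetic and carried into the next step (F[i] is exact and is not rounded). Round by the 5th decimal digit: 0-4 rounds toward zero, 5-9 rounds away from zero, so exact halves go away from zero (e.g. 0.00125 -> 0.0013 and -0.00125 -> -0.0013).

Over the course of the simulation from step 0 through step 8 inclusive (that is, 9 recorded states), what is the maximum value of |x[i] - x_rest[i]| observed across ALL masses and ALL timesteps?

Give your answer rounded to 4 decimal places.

Answer: 1.9844

Derivation:
Step 0: x=[2.0000 7.0000] v=[1.0000 0.0000]
Step 1: x=[3.2500 6.5000] v=[2.5000 -1.0000]
Step 2: x=[4.5000 5.9375] v=[2.5000 -1.1250]
Step 3: x=[4.9844 5.7656] v=[0.9688 -0.3438]
Step 4: x=[4.4180 6.1484] v=[-1.1328 0.7656]
Step 5: x=[3.1797 6.8486] v=[-2.4766 1.4004]
Step 6: x=[2.0637 7.3816] v=[-2.2320 1.0660]
Step 7: x=[1.7613 7.3351] v=[-0.6049 -0.0930]
Step 8: x=[2.4120 6.6452] v=[1.3014 -1.3799]
Max displacement = 1.9844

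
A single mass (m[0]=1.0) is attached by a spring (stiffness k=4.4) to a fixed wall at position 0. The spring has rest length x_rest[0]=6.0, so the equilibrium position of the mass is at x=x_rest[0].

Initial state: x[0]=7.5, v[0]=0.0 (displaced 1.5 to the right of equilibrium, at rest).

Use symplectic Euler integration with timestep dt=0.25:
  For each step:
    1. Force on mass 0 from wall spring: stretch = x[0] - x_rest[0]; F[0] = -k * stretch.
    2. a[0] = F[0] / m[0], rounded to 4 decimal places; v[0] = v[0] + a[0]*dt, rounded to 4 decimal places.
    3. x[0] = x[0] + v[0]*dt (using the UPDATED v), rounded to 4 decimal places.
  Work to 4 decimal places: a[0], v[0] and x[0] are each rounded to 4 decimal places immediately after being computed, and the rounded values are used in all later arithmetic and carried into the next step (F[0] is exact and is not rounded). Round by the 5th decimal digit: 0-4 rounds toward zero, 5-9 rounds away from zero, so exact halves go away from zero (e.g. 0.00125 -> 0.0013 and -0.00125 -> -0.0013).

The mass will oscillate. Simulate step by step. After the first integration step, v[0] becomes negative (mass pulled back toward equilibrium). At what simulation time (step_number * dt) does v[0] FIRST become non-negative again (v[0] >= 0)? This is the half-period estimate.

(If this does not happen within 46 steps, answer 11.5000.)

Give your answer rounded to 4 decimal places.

Step 0: x=[7.5000] v=[0.0000]
Step 1: x=[7.0875] v=[-1.6500]
Step 2: x=[6.3759] v=[-2.8463]
Step 3: x=[5.5610] v=[-3.2598]
Step 4: x=[4.8668] v=[-2.7769]
Step 5: x=[4.4842] v=[-1.5304]
Step 6: x=[4.5185] v=[0.1370]
First v>=0 after going negative at step 6, time=1.5000

Answer: 1.5000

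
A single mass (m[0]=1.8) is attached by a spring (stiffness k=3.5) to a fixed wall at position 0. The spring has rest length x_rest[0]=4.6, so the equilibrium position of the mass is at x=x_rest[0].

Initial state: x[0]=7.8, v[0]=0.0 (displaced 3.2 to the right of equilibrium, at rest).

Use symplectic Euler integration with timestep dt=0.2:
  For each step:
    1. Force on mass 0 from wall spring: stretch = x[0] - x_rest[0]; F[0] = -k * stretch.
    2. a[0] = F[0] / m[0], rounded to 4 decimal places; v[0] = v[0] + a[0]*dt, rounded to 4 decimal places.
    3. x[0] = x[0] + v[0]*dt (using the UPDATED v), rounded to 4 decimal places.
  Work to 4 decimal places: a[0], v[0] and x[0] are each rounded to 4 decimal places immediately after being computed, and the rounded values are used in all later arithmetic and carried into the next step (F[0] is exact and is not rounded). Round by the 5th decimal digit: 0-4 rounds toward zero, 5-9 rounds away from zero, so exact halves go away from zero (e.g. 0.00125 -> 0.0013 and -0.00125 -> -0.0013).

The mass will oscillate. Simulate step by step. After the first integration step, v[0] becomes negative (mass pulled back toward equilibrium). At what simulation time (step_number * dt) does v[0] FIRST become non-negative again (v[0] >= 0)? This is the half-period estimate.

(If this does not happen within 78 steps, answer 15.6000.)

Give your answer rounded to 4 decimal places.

Answer: 2.4000

Derivation:
Step 0: x=[7.8000] v=[0.0000]
Step 1: x=[7.5511] v=[-1.2444]
Step 2: x=[7.0727] v=[-2.3921]
Step 3: x=[6.4020] v=[-3.3537]
Step 4: x=[5.5911] v=[-4.0545]
Step 5: x=[4.7031] v=[-4.4399]
Step 6: x=[3.8071] v=[-4.4800]
Step 7: x=[2.9728] v=[-4.1716]
Step 8: x=[2.2650] v=[-3.5388]
Step 9: x=[1.7389] v=[-2.6307]
Step 10: x=[1.4353] v=[-1.5180]
Step 11: x=[1.3778] v=[-0.2873]
Step 12: x=[1.5710] v=[0.9658]
First v>=0 after going negative at step 12, time=2.4000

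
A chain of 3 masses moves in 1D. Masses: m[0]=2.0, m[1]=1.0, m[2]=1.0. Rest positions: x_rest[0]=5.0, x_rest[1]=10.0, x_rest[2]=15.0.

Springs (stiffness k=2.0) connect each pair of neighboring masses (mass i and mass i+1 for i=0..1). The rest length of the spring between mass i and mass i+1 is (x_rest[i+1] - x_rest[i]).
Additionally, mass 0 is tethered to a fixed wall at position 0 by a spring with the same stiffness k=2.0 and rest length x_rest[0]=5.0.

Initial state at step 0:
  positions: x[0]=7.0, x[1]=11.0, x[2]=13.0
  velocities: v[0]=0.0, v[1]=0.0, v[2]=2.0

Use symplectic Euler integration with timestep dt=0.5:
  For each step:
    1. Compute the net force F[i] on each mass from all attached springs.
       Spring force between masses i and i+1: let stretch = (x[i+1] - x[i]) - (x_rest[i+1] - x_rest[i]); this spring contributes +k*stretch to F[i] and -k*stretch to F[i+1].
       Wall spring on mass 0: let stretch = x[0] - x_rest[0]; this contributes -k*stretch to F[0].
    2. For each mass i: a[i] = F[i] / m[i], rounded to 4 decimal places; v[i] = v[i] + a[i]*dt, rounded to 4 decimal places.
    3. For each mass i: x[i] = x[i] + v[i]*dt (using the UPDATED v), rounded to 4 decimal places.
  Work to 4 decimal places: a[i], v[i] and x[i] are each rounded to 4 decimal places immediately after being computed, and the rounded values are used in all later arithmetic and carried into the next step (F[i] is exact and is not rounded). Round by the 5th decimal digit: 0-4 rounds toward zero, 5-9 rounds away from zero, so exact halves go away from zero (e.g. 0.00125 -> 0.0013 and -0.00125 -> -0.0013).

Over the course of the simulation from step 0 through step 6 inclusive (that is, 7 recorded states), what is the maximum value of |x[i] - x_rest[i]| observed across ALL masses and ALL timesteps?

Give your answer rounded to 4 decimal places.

Step 0: x=[7.0000 11.0000 13.0000] v=[0.0000 0.0000 2.0000]
Step 1: x=[6.2500 10.0000 15.5000] v=[-1.5000 -2.0000 5.0000]
Step 2: x=[4.8750 9.8750 17.7500] v=[-2.7500 -0.2500 4.5000]
Step 3: x=[3.5313 11.1875 18.5625] v=[-2.6875 2.6250 1.6250]
Step 4: x=[3.2188 12.3594 18.1875] v=[-0.6251 2.3438 -0.7500]
Step 5: x=[4.3867 11.8751 17.3985] v=[2.3358 -0.9687 -1.5781]
Step 6: x=[6.3301 10.4083 16.3478] v=[3.8867 -2.9337 -2.1015]
Max displacement = 3.5625

Answer: 3.5625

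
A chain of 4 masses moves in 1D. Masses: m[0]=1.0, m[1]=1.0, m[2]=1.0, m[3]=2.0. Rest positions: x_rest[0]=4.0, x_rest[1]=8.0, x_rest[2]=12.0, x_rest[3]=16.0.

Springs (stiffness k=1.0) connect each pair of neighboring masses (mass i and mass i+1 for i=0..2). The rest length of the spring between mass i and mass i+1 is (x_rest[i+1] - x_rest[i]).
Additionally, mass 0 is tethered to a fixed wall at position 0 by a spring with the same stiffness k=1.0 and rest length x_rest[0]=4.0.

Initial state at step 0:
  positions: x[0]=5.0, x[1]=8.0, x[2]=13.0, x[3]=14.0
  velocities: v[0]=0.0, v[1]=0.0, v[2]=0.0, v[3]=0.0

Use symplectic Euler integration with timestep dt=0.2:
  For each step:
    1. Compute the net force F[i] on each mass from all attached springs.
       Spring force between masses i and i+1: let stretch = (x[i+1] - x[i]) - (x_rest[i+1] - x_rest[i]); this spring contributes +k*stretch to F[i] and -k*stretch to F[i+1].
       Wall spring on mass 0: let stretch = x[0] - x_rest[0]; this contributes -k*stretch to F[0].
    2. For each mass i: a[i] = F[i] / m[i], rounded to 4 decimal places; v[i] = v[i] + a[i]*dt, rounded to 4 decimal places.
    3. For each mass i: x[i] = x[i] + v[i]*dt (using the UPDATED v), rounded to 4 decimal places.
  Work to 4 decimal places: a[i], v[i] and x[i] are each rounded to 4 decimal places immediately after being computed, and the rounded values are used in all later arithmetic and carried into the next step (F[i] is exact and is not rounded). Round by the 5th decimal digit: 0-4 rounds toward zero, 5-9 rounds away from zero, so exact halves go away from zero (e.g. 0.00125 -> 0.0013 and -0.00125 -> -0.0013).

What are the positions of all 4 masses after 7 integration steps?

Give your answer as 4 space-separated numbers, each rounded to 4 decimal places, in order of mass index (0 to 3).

Answer: 3.7064 8.6749 10.4045 15.2127

Derivation:
Step 0: x=[5.0000 8.0000 13.0000 14.0000] v=[0.0000 0.0000 0.0000 0.0000]
Step 1: x=[4.9200 8.0800 12.8400 14.0600] v=[-0.4000 0.4000 -0.8000 0.3000]
Step 2: x=[4.7696 8.2240 12.5384 14.1756] v=[-0.7520 0.7200 -1.5080 0.5780]
Step 3: x=[4.5666 8.4024 12.1297 14.3385] v=[-1.0150 0.8920 -2.0434 0.8143]
Step 4: x=[4.3344 8.5765 11.6603 14.5372] v=[-1.1612 0.8703 -2.3471 0.9934]
Step 5: x=[4.0985 8.7042 11.1826 14.7583] v=[-1.1797 0.6386 -2.3885 1.1057]
Step 6: x=[3.8828 8.7468 10.7488 14.9879] v=[-1.0783 0.2131 -2.1690 1.1481]
Step 7: x=[3.7064 8.6749 10.4045 15.2127] v=[-0.8821 -0.3593 -1.7216 1.1242]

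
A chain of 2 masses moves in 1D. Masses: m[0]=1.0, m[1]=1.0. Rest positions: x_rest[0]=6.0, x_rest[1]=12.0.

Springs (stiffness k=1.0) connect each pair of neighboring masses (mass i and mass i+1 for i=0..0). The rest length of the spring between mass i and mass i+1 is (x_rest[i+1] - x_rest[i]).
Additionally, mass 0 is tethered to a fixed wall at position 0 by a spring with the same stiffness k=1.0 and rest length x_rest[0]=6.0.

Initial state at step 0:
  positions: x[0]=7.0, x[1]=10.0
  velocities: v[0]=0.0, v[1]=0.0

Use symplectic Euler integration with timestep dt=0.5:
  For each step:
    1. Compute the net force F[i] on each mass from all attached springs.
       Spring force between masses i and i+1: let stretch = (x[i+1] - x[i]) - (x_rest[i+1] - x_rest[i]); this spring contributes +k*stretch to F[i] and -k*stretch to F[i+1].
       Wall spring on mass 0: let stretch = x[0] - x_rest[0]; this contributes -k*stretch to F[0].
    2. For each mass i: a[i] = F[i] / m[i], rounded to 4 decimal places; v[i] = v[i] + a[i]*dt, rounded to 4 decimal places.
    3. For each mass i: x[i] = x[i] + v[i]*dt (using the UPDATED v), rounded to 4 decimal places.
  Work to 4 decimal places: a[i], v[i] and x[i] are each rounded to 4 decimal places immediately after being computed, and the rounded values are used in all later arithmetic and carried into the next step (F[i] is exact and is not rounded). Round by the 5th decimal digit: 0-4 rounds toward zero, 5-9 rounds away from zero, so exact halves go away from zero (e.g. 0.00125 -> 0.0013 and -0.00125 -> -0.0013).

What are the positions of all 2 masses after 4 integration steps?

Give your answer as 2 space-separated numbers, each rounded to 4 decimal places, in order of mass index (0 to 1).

Answer: 4.4375 12.7227

Derivation:
Step 0: x=[7.0000 10.0000] v=[0.0000 0.0000]
Step 1: x=[6.0000 10.7500] v=[-2.0000 1.5000]
Step 2: x=[4.6875 11.8125] v=[-2.6250 2.1250]
Step 3: x=[3.9844 12.5938] v=[-1.4063 1.5625]
Step 4: x=[4.4375 12.7227] v=[0.9062 0.2578]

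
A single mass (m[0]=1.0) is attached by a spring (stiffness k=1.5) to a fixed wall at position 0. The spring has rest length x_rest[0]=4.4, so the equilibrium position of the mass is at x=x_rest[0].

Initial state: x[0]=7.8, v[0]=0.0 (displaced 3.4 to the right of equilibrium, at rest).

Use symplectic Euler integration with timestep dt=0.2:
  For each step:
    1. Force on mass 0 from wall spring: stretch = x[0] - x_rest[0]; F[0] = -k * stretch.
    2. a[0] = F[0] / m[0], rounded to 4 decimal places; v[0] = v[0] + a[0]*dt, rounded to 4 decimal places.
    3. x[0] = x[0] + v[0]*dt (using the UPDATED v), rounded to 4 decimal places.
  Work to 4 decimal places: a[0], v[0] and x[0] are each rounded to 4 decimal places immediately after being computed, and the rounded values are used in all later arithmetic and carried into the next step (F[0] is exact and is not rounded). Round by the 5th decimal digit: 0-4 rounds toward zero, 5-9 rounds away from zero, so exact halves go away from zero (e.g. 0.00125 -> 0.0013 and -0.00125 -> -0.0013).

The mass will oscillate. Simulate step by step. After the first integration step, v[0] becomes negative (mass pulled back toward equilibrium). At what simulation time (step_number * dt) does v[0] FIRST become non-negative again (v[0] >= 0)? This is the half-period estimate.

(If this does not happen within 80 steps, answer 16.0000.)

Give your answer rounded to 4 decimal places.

Step 0: x=[7.8000] v=[0.0000]
Step 1: x=[7.5960] v=[-1.0200]
Step 2: x=[7.2002] v=[-1.9788]
Step 3: x=[6.6364] v=[-2.8189]
Step 4: x=[5.9384] v=[-3.4898]
Step 5: x=[5.1481] v=[-3.9513]
Step 6: x=[4.3130] v=[-4.1757]
Step 7: x=[3.4831] v=[-4.1496]
Step 8: x=[2.7082] v=[-3.8745]
Step 9: x=[2.0348] v=[-3.3670]
Step 10: x=[1.5033] v=[-2.6574]
Step 11: x=[1.1456] v=[-1.7884]
Step 12: x=[0.9832] v=[-0.8121]
Step 13: x=[1.0258] v=[0.2129]
First v>=0 after going negative at step 13, time=2.6000

Answer: 2.6000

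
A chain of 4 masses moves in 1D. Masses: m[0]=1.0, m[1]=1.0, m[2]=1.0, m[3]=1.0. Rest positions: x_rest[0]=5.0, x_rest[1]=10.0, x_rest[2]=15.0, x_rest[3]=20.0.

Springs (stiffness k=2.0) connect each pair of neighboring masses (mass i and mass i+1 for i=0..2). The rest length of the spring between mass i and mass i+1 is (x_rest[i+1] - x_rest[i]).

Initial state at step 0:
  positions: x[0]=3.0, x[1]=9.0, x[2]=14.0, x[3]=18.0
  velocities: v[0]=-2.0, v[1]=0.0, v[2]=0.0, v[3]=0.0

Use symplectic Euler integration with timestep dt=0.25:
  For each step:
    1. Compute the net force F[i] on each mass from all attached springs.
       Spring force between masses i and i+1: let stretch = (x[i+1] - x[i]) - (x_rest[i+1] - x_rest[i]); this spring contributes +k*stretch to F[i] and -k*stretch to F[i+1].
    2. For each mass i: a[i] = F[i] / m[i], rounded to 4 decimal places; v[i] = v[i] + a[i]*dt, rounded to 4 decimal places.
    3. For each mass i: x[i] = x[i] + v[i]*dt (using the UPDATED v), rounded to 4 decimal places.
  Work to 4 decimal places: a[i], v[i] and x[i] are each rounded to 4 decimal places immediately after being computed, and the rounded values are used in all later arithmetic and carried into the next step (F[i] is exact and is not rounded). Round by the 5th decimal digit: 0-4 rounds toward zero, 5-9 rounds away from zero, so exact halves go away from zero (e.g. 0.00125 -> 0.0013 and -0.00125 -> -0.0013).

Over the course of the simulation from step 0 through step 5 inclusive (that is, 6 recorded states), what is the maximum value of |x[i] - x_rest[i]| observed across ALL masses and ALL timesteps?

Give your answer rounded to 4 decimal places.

Step 0: x=[3.0000 9.0000 14.0000 18.0000] v=[-2.0000 0.0000 0.0000 0.0000]
Step 1: x=[2.6250 8.8750 13.8750 18.1250] v=[-1.5000 -0.5000 -0.5000 0.5000]
Step 2: x=[2.4063 8.5938 13.6563 18.3438] v=[-0.8750 -1.1250 -0.8750 0.8750]
Step 3: x=[2.3360 8.1719 13.3907 18.6016] v=[-0.2813 -1.6875 -1.0625 1.0313]
Step 4: x=[2.3702 7.6729 13.1241 18.8331] v=[0.1367 -1.9961 -1.0665 0.9259]
Step 5: x=[2.4422 7.1924 12.8897 18.9760] v=[0.2881 -1.9219 -0.9376 0.5714]
Max displacement = 2.8076

Answer: 2.8076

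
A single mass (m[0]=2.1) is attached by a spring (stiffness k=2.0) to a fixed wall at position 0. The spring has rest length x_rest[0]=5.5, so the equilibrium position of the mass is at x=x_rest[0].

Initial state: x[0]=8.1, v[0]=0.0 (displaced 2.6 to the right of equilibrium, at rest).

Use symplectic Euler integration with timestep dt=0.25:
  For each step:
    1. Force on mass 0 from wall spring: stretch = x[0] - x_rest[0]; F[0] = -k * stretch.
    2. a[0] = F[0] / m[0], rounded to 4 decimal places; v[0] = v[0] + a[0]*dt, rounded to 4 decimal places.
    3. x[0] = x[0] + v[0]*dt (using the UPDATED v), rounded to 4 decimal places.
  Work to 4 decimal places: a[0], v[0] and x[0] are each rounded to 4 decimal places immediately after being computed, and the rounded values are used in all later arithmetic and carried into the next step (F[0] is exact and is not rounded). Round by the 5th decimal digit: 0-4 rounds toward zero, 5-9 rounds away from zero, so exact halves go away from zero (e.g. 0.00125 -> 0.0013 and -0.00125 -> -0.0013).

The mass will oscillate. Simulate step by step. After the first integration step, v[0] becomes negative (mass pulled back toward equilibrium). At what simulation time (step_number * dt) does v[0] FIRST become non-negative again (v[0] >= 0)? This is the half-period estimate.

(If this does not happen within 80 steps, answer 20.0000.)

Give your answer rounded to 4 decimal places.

Answer: 3.2500

Derivation:
Step 0: x=[8.1000] v=[0.0000]
Step 1: x=[7.9452] v=[-0.6191]
Step 2: x=[7.6449] v=[-1.2013]
Step 3: x=[7.2169] v=[-1.7120]
Step 4: x=[6.6867] v=[-2.1208]
Step 5: x=[6.0859] v=[-2.4034]
Step 6: x=[5.4502] v=[-2.5429]
Step 7: x=[4.8174] v=[-2.5311]
Step 8: x=[4.2253] v=[-2.3686]
Step 9: x=[3.7090] v=[-2.0651]
Step 10: x=[3.2993] v=[-1.6387]
Step 11: x=[3.0206] v=[-1.1147]
Step 12: x=[2.8895] v=[-0.5244]
Step 13: x=[2.9138] v=[0.0972]
First v>=0 after going negative at step 13, time=3.2500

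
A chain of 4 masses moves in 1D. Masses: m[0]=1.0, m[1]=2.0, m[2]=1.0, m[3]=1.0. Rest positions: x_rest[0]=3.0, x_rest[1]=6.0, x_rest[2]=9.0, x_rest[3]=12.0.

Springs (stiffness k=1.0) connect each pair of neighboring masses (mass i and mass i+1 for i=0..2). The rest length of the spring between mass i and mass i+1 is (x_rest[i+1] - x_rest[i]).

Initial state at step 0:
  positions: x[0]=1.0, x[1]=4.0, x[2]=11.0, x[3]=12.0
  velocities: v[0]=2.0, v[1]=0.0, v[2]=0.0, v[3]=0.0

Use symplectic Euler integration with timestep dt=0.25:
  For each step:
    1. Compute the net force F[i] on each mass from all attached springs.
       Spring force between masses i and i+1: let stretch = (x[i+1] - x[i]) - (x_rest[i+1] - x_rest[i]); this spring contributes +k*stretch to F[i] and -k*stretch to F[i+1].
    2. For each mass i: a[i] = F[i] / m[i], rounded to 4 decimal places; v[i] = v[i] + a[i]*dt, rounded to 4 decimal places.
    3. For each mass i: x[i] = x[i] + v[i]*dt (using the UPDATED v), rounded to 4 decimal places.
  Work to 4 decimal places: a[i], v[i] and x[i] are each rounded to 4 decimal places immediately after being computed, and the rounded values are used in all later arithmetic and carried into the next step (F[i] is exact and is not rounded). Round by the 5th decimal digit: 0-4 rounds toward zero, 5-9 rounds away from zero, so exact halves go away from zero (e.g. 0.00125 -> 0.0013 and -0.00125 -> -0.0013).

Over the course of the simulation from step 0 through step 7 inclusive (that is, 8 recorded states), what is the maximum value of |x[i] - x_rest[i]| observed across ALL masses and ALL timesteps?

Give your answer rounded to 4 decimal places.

Step 0: x=[1.0000 4.0000 11.0000 12.0000] v=[2.0000 0.0000 0.0000 0.0000]
Step 1: x=[1.5000 4.1250 10.6250 12.1250] v=[2.0000 0.5000 -1.5000 0.5000]
Step 2: x=[1.9766 4.3711 9.9375 12.3438] v=[1.9063 0.9844 -2.7500 0.8750]
Step 3: x=[2.4153 4.7163 9.0525 12.5997] v=[1.7549 1.3809 -3.5400 1.0234]
Step 4: x=[2.8104 5.1251 8.1182 12.8214] v=[1.5802 1.6353 -3.7373 0.8866]
Step 5: x=[3.1626 5.5551 7.2908 12.9366] v=[1.4089 1.7201 -3.3098 0.4608]
Step 6: x=[3.4769 5.9646 6.7077 12.8864] v=[1.2570 1.6380 -2.3323 -0.2007]
Step 7: x=[3.7591 6.3196 6.4644 12.6376] v=[1.1289 1.4199 -0.9734 -0.9954]
Max displacement = 2.5356

Answer: 2.5356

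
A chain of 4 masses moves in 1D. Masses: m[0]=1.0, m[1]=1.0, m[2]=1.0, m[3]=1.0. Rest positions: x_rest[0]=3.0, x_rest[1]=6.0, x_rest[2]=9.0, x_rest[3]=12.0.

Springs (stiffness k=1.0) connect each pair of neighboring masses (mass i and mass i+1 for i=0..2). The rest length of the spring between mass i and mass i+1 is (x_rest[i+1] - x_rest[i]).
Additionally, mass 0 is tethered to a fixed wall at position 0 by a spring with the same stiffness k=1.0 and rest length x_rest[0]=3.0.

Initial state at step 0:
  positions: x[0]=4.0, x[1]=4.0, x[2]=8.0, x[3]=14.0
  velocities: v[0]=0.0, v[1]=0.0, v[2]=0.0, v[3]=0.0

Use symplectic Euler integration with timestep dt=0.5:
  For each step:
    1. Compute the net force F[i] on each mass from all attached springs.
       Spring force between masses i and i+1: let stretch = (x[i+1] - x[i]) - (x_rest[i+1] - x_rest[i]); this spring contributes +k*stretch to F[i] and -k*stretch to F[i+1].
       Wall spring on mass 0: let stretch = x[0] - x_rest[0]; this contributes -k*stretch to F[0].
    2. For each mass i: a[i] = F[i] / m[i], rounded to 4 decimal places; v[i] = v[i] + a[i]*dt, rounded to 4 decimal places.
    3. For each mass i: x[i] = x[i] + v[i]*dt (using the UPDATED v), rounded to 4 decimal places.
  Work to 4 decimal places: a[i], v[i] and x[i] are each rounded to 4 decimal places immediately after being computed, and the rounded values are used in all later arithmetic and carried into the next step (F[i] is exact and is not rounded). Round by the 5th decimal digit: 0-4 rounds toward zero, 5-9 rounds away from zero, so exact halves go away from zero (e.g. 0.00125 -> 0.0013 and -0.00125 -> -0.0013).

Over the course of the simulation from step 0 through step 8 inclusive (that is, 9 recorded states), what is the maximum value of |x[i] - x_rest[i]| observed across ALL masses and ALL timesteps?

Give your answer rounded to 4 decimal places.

Step 0: x=[4.0000 4.0000 8.0000 14.0000] v=[0.0000 0.0000 0.0000 0.0000]
Step 1: x=[3.0000 5.0000 8.5000 13.2500] v=[-2.0000 2.0000 1.0000 -1.5000]
Step 2: x=[1.7500 6.3750 9.3125 12.0625] v=[-2.5000 2.7500 1.6250 -2.3750]
Step 3: x=[1.2188 7.3282 10.0782 10.9375] v=[-1.0625 1.9063 1.5313 -2.2500]
Step 4: x=[1.9102 7.4415 10.3712 10.3477] v=[1.3828 0.2266 0.5860 -1.1797]
Step 5: x=[3.5069 6.9044 9.9259 10.5138] v=[3.1934 -1.0742 -0.8906 0.3321]
Step 6: x=[5.0763 6.2733 8.8722 11.2829] v=[3.1387 -1.2622 -2.1074 1.5382]
Step 7: x=[5.6759 5.9927 7.7715 12.1994] v=[1.1991 -0.5613 -2.2015 1.8329]
Step 8: x=[4.9357 6.0776 7.3330 12.7589] v=[-1.4805 0.1697 -0.8770 1.1190]
Max displacement = 2.6759

Answer: 2.6759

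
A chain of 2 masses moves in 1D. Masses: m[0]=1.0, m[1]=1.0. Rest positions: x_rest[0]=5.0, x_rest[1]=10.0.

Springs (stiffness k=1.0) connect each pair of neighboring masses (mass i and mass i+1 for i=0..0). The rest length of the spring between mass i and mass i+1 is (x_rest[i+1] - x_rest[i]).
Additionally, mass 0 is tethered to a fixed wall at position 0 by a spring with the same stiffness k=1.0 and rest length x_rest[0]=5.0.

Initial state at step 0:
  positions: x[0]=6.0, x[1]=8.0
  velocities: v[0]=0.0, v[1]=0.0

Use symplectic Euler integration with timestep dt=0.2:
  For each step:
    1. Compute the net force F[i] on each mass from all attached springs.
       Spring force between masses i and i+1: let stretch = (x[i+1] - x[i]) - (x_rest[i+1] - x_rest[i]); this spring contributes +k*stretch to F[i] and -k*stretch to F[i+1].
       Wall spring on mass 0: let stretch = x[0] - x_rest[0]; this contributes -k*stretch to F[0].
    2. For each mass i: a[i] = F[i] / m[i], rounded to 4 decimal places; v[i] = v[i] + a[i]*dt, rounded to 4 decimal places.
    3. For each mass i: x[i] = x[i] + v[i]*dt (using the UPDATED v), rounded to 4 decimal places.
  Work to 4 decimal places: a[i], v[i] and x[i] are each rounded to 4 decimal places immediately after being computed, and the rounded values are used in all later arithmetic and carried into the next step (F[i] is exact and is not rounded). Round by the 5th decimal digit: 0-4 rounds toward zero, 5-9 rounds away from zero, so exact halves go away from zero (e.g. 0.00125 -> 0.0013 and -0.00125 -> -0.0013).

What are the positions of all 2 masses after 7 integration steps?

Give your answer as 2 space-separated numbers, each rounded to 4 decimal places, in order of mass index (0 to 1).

Step 0: x=[6.0000 8.0000] v=[0.0000 0.0000]
Step 1: x=[5.8400 8.1200] v=[-0.8000 0.6000]
Step 2: x=[5.5376 8.3488] v=[-1.5120 1.1440]
Step 3: x=[5.1261 8.6652] v=[-2.0573 1.5818]
Step 4: x=[4.6512 9.0400] v=[-2.3747 1.8740]
Step 5: x=[4.1658 9.4392] v=[-2.4272 1.9962]
Step 6: x=[3.7247 9.8275] v=[-2.2057 1.9415]
Step 7: x=[3.3787 10.1717] v=[-1.7301 1.7209]

Answer: 3.3787 10.1717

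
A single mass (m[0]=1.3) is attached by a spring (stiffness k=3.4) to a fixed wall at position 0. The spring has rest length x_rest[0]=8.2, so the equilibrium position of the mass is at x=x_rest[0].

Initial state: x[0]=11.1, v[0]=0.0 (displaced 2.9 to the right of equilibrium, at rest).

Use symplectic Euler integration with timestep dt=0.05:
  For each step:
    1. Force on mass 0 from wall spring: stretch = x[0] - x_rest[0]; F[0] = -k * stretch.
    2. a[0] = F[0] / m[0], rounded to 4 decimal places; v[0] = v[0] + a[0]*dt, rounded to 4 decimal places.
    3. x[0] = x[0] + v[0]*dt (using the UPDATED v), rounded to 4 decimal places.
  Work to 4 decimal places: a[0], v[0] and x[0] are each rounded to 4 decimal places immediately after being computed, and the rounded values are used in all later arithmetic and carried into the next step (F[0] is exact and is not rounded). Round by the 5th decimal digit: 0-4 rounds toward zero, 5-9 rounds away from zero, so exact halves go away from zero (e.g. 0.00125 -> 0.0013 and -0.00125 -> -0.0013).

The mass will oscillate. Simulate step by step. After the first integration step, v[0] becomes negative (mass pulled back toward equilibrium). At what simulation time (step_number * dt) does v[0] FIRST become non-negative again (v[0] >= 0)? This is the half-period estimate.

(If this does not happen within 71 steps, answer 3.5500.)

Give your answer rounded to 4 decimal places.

Answer: 1.9500

Derivation:
Step 0: x=[11.1000] v=[0.0000]
Step 1: x=[11.0810] v=[-0.3792]
Step 2: x=[11.0432] v=[-0.7559]
Step 3: x=[10.9868] v=[-1.1277]
Step 4: x=[10.9122] v=[-1.4921]
Step 5: x=[10.8199] v=[-1.8468]
Step 6: x=[10.7104] v=[-2.1894]
Step 7: x=[10.5845] v=[-2.5177]
Step 8: x=[10.4430] v=[-2.8295]
Step 9: x=[10.2869] v=[-3.1228]
Step 10: x=[10.1171] v=[-3.3957]
Step 11: x=[9.9348] v=[-3.6464]
Step 12: x=[9.7411] v=[-3.8733]
Step 13: x=[9.5374] v=[-4.0748]
Step 14: x=[9.3249] v=[-4.2497]
Step 15: x=[9.1051] v=[-4.3968]
Step 16: x=[8.8793] v=[-4.5152]
Step 17: x=[8.6491] v=[-4.6040]
Step 18: x=[8.4160] v=[-4.6627]
Step 19: x=[8.1815] v=[-4.6909]
Step 20: x=[7.9471] v=[-4.6885]
Step 21: x=[7.7143] v=[-4.6554]
Step 22: x=[7.4847] v=[-4.5919]
Step 23: x=[7.2598] v=[-4.4984]
Step 24: x=[7.0410] v=[-4.3755]
Step 25: x=[6.8298] v=[-4.2239]
Step 26: x=[6.6276] v=[-4.0447]
Step 27: x=[6.4356] v=[-3.8391]
Step 28: x=[6.2552] v=[-3.6084]
Step 29: x=[6.0875] v=[-3.3541]
Step 30: x=[5.9336] v=[-3.0779]
Step 31: x=[5.7945] v=[-2.7815]
Step 32: x=[5.6712] v=[-2.4669]
Step 33: x=[5.5644] v=[-2.1362]
Step 34: x=[5.4748] v=[-1.7915]
Step 35: x=[5.4030] v=[-1.4351]
Step 36: x=[5.3495] v=[-1.0693]
Step 37: x=[5.3147] v=[-0.6965]
Step 38: x=[5.2987] v=[-0.3192]
Step 39: x=[5.3017] v=[0.0602]
First v>=0 after going negative at step 39, time=1.9500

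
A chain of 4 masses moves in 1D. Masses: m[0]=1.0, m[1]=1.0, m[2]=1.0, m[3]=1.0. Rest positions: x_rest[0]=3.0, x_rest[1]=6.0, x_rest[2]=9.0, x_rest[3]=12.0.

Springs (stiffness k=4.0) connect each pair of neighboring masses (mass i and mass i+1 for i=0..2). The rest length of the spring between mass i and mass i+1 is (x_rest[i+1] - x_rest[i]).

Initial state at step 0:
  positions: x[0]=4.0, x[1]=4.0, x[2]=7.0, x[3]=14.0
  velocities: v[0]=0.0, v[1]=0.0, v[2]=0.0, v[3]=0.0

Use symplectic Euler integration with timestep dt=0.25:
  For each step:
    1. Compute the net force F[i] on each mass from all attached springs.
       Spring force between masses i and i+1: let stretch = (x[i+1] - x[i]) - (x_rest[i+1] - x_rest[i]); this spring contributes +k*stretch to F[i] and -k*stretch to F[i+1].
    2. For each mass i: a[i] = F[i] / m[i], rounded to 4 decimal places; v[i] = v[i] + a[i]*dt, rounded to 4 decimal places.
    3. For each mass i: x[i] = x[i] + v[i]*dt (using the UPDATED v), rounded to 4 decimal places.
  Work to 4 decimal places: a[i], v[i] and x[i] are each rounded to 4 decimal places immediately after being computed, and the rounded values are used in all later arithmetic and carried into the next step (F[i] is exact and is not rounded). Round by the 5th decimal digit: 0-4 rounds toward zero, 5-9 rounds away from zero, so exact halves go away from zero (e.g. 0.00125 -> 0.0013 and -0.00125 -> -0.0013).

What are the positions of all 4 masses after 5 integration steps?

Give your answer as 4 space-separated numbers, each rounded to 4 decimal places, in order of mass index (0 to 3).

Answer: 1.6739 7.2090 9.8067 10.3106

Derivation:
Step 0: x=[4.0000 4.0000 7.0000 14.0000] v=[0.0000 0.0000 0.0000 0.0000]
Step 1: x=[3.2500 4.7500 8.0000 13.0000] v=[-3.0000 3.0000 4.0000 -4.0000]
Step 2: x=[2.1250 5.9375 9.4375 11.5000] v=[-4.5000 4.7500 5.7500 -6.0000]
Step 3: x=[1.2031 7.0469 10.5156 10.2344] v=[-3.6875 4.4375 4.3125 -5.0625]
Step 4: x=[0.9922 7.5625 10.6563 9.7891] v=[-0.8437 2.0624 0.5626 -1.7813]
Step 5: x=[1.6739 7.2090 9.8067 10.3106] v=[2.7266 -1.4141 -3.3984 2.0859]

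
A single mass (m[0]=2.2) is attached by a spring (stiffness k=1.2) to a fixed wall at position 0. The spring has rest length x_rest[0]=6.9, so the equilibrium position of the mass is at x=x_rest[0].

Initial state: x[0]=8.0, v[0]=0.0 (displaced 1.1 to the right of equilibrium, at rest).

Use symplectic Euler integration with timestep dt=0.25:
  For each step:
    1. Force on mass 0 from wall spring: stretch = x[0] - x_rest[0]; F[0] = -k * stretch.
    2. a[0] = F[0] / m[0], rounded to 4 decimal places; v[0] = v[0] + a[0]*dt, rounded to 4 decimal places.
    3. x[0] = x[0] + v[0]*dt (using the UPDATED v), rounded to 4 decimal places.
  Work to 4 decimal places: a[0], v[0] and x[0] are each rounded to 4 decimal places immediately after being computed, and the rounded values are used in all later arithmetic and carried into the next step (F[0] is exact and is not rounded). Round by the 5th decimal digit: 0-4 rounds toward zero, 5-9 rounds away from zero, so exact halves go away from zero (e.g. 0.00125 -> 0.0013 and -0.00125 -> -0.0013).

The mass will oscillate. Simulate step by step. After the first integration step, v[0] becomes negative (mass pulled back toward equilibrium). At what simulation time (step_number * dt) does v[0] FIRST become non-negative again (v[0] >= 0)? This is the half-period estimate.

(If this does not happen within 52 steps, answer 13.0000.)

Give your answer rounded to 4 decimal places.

Answer: 4.2500

Derivation:
Step 0: x=[8.0000] v=[0.0000]
Step 1: x=[7.9625] v=[-0.1500]
Step 2: x=[7.8888] v=[-0.2949]
Step 3: x=[7.7814] v=[-0.4297]
Step 4: x=[7.6439] v=[-0.5499]
Step 5: x=[7.4811] v=[-0.6514]
Step 6: x=[7.2984] v=[-0.7307]
Step 7: x=[7.1022] v=[-0.7850]
Step 8: x=[6.8991] v=[-0.8126]
Step 9: x=[6.6960] v=[-0.8125]
Step 10: x=[6.4998] v=[-0.7847]
Step 11: x=[6.3173] v=[-0.7301]
Step 12: x=[6.1546] v=[-0.6507]
Step 13: x=[6.0173] v=[-0.5491]
Step 14: x=[5.9101] v=[-0.4287]
Step 15: x=[5.8367] v=[-0.2937]
Step 16: x=[5.7995] v=[-0.1487]
Step 17: x=[5.7999] v=[0.0014]
First v>=0 after going negative at step 17, time=4.2500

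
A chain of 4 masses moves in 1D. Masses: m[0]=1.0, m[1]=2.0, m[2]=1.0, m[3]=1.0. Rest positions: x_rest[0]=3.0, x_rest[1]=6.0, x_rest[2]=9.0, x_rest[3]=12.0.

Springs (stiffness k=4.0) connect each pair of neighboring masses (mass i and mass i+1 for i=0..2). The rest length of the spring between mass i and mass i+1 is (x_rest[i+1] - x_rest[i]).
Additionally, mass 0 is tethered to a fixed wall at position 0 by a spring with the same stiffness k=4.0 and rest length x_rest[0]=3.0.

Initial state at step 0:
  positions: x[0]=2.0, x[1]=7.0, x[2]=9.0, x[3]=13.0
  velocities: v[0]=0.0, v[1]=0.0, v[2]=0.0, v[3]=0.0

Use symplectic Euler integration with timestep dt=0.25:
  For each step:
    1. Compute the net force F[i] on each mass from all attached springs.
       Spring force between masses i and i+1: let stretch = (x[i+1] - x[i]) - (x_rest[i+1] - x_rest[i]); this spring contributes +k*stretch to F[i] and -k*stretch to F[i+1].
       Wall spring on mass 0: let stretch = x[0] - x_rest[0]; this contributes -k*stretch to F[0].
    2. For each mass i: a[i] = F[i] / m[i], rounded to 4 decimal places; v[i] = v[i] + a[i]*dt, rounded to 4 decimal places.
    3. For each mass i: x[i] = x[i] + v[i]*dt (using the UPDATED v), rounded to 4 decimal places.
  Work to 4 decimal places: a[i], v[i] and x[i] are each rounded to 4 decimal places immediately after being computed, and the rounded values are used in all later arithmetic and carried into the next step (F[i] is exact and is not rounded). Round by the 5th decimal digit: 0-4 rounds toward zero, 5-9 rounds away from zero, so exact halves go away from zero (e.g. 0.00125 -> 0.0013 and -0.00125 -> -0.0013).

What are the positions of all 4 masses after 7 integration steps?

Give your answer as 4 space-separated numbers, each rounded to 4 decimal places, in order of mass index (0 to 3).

Step 0: x=[2.0000 7.0000 9.0000 13.0000] v=[0.0000 0.0000 0.0000 0.0000]
Step 1: x=[2.7500 6.6250 9.5000 12.7500] v=[3.0000 -1.5000 2.0000 -1.0000]
Step 2: x=[3.7813 6.1250 10.0938 12.4375] v=[4.1250 -2.0000 2.3750 -1.2500]
Step 3: x=[4.4532 5.8281 10.2813 12.2891] v=[2.6874 -1.1875 0.7499 -0.5937]
Step 4: x=[4.3555 5.9160 9.8574 12.3887] v=[-0.3909 0.3517 -1.6955 0.3985]
Step 5: x=[3.5590 6.3016 9.0810 12.6055] v=[-3.1859 1.5422 -3.1056 0.8672]
Step 6: x=[2.5584 6.6918 8.4909 12.6912] v=[-4.0023 1.5606 -2.3605 0.3427]
Step 7: x=[1.9516 6.7902 8.5011 12.4768] v=[-2.4273 0.3935 0.0407 -0.8576]

Answer: 1.9516 6.7902 8.5011 12.4768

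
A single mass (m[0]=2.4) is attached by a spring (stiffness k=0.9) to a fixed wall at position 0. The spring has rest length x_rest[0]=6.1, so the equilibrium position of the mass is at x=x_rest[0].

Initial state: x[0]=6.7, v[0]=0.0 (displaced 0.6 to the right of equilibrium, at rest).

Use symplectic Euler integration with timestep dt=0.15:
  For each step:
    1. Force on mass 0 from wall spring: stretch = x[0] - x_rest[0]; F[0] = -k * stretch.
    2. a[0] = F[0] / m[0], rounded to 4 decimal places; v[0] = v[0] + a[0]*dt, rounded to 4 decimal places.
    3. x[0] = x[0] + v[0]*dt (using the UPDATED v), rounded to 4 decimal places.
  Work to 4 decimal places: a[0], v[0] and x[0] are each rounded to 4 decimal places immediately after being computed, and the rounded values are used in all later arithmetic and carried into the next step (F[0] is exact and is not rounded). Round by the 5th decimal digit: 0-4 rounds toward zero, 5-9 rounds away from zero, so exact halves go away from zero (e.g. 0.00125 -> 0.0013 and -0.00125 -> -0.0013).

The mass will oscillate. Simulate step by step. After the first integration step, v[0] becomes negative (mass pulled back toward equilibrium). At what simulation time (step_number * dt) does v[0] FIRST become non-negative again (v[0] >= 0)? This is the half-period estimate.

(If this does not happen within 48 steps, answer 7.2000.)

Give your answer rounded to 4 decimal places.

Answer: 5.2500

Derivation:
Step 0: x=[6.7000] v=[0.0000]
Step 1: x=[6.6949] v=[-0.0338]
Step 2: x=[6.6848] v=[-0.0673]
Step 3: x=[6.6698] v=[-0.1002]
Step 4: x=[6.6500] v=[-0.1323]
Step 5: x=[6.6255] v=[-0.1632]
Step 6: x=[6.5966] v=[-0.1928]
Step 7: x=[6.5635] v=[-0.2207]
Step 8: x=[6.5265] v=[-0.2468]
Step 9: x=[6.4859] v=[-0.2708]
Step 10: x=[6.4420] v=[-0.2925]
Step 11: x=[6.3952] v=[-0.3117]
Step 12: x=[6.3460] v=[-0.3283]
Step 13: x=[6.2947] v=[-0.3421]
Step 14: x=[6.2417] v=[-0.3531]
Step 15: x=[6.1875] v=[-0.3611]
Step 16: x=[6.1326] v=[-0.3660]
Step 17: x=[6.0774] v=[-0.3678]
Step 18: x=[6.0224] v=[-0.3665]
Step 19: x=[5.9681] v=[-0.3621]
Step 20: x=[5.9149] v=[-0.3547]
Step 21: x=[5.8633] v=[-0.3443]
Step 22: x=[5.8137] v=[-0.3310]
Step 23: x=[5.7665] v=[-0.3149]
Step 24: x=[5.7221] v=[-0.2961]
Step 25: x=[5.6809] v=[-0.2748]
Step 26: x=[5.6432] v=[-0.2512]
Step 27: x=[5.6094] v=[-0.2255]
Step 28: x=[5.5797] v=[-0.1979]
Step 29: x=[5.5544] v=[-0.1686]
Step 30: x=[5.5337] v=[-0.1379]
Step 31: x=[5.5178] v=[-0.1060]
Step 32: x=[5.5068] v=[-0.0733]
Step 33: x=[5.5008] v=[-0.0399]
Step 34: x=[5.4999] v=[-0.0062]
Step 35: x=[5.5040] v=[0.0276]
First v>=0 after going negative at step 35, time=5.2500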